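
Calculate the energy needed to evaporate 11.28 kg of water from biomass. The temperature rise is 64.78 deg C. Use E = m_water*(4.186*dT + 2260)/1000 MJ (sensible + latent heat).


E = m_water * (4.186 * dT + 2260) / 1000
= 11.28 * (4.186 * 64.78 + 2260) / 1000
= 28.5516 MJ

28.5516 MJ


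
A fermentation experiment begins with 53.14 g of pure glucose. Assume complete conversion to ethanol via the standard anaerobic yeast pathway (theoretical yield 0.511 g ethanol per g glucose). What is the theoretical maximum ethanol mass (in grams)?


Theoretical ethanol yield: m_EtOH = 0.511 * m_glucose
m_EtOH = 0.511 * 53.14 = 27.1545 g

27.1545 g


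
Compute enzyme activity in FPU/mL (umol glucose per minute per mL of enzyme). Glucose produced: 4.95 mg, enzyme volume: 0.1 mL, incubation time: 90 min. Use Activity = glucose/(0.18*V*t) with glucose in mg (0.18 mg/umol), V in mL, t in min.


Activity = glucose_mg / (0.18 mg/umol * V_mL * t_min)
= 4.95 / (0.18 * 0.1 * 90)
= 3.0556 FPU/mL

3.0556 FPU/mL


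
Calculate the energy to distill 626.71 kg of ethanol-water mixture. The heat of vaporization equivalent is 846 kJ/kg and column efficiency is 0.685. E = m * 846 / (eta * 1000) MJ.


E = m * 846 / (eta * 1000)
= 626.71 * 846 / (0.685 * 1000)
= 774.0097 MJ

774.0097 MJ


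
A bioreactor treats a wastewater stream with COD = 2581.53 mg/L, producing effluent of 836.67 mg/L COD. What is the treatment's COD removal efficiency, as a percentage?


eta = (COD_in - COD_out) / COD_in * 100
= (2581.53 - 836.67) / 2581.53 * 100
= 67.5902%

67.5902%


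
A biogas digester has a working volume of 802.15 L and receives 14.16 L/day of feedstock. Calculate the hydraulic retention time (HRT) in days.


HRT = V / Q
= 802.15 / 14.16
= 56.6490 days

56.6490 days


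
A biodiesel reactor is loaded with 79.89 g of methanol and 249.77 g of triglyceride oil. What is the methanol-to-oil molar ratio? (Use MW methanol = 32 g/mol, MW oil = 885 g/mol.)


Molar ratio = n_MeOH / n_oil = (MeOH/32) / (oil/885) = (MeOH * 885) / (32 * oil)
= (79.89 * 885) / (32 * 249.77)
= 8.8460

8.8460


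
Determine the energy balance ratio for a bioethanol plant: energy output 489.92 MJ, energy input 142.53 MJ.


EROI = E_out / E_in
= 489.92 / 142.53
= 3.4373

3.4373


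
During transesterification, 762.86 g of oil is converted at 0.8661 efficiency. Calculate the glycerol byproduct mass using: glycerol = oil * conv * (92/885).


glycerol = oil * conv * (92/885)
= 762.86 * 0.8661 * 92 / 885
= 68.6843 g

68.6843 g


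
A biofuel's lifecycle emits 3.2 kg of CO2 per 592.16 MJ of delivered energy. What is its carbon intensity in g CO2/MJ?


CI = CO2 * 1000 / E
= 3.2 * 1000 / 592.16
= 5.4039 g CO2/MJ

5.4039 g CO2/MJ


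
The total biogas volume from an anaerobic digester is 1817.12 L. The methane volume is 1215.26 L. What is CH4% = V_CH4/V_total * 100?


CH4% = V_CH4 / V_total * 100
= 1215.26 / 1817.12 * 100
= 66.8784%

66.8784%


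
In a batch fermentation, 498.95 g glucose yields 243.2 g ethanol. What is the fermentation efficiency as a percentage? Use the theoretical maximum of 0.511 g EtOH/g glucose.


Fermentation efficiency = (actual / (0.511 * glucose)) * 100
= (243.2 / (0.511 * 498.95)) * 100
= 95.3862%

95.3862%


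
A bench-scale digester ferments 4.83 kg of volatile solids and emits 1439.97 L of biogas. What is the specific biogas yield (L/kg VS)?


Y = V / VS
= 1439.97 / 4.83
= 298.1304 L/kg VS

298.1304 L/kg VS


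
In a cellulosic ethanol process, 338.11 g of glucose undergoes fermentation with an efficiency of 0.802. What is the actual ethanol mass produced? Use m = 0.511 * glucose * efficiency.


Actual ethanol: m = 0.511 * 338.11 * 0.802
m = 138.5649 g

138.5649 g


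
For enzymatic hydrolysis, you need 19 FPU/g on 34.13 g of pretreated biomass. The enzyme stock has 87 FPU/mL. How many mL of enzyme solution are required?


V = dosage * m_sub / activity
V = 19 * 34.13 / 87
V = 7.4537 mL

7.4537 mL


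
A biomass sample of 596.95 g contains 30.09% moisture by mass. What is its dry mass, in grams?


Wd = Ww * (1 - MC/100)
= 596.95 * (1 - 30.09/100)
= 417.3277 g

417.3277 g


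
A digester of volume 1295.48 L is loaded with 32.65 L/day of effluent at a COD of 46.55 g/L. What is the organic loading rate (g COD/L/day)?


OLR = Q * S / V
= 32.65 * 46.55 / 1295.48
= 1.1732 g/L/day

1.1732 g/L/day


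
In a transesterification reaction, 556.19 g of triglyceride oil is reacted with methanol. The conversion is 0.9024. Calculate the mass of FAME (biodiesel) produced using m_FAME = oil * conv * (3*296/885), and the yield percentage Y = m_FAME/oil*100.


m_FAME = oil * conv * (3 * 296 / 885) = oil * conv * (888/885)
= 556.19 * 0.9024 * 888 / 885
= 503.6072 g
Y = m_FAME / oil * 100 = conv * (888/885) * 100
= 0.9024 * 888 / 885 * 100
= 90.55%

503.6072 g FAME; Y = 90.55%


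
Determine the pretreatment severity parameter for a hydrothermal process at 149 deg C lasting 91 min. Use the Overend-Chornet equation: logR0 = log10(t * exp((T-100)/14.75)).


logR0 = log10(t * exp((T - 100) / 14.75))
= log10(91 * exp((149 - 100) / 14.75))
= 3.4018

3.4018


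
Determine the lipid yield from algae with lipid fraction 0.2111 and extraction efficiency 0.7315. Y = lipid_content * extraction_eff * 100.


Y = lipid_content * extraction_eff * 100
= 0.2111 * 0.7315 * 100
= 15.4420%

15.4420%


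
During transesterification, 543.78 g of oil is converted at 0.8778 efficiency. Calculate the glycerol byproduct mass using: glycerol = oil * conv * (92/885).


glycerol = oil * conv * (92/885)
= 543.78 * 0.8778 * 92 / 885
= 49.6208 g

49.6208 g


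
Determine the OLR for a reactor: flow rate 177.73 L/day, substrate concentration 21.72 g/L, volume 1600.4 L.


OLR = Q * S / V
= 177.73 * 21.72 / 1600.4
= 2.4121 g/L/day

2.4121 g/L/day


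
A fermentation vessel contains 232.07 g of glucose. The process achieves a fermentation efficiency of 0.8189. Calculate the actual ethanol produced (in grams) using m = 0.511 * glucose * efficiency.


Actual ethanol: m = 0.511 * 232.07 * 0.8189
m = 97.1115 g

97.1115 g


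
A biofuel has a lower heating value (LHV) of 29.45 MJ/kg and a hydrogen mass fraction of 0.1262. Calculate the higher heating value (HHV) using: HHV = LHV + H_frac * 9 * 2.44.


HHV = LHV + H_frac * 9 * 2.44
= 29.45 + 0.1262 * 9 * 2.44
= 32.2214 MJ/kg

32.2214 MJ/kg


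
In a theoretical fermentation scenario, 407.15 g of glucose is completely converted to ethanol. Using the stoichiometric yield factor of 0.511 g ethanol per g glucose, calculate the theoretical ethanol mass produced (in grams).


Theoretical ethanol yield: m_EtOH = 0.511 * m_glucose
m_EtOH = 0.511 * 407.15 = 208.0537 g

208.0537 g


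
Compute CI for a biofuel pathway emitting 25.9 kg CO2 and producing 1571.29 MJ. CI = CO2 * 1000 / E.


CI = CO2 * 1000 / E
= 25.9 * 1000 / 1571.29
= 16.4833 g CO2/MJ

16.4833 g CO2/MJ


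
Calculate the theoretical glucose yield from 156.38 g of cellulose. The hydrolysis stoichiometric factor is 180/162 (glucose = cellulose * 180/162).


glucose = cellulose * 180/162
= 156.38 * 180/162
= 173.7556 g

173.7556 g


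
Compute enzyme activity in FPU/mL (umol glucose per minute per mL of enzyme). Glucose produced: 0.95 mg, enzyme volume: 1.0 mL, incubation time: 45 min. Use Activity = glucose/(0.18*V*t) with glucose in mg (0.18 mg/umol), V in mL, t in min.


Activity = glucose_mg / (0.18 mg/umol * V_mL * t_min)
= 0.95 / (0.18 * 1.0 * 45)
= 0.1173 FPU/mL

0.1173 FPU/mL


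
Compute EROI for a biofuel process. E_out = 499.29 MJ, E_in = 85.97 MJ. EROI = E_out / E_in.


EROI = E_out / E_in
= 499.29 / 85.97
= 5.8077

5.8077


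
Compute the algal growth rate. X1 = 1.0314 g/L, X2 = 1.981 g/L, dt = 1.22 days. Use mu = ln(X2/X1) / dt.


mu = ln(X2/X1) / dt
= ln(1.981/1.0314) / 1.22
= 0.5350 per day

0.5350 per day


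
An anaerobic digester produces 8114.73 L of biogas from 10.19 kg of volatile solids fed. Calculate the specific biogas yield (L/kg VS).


Y = V / VS
= 8114.73 / 10.19
= 796.3425 L/kg VS

796.3425 L/kg VS


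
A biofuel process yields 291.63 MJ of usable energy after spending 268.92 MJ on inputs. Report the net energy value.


NEV = E_out - E_in
= 291.63 - 268.92
= 22.7100 MJ

22.7100 MJ


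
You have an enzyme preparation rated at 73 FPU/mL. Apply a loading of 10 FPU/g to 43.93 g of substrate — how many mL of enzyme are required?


V = dosage * m_sub / activity
V = 10 * 43.93 / 73
V = 6.0178 mL

6.0178 mL


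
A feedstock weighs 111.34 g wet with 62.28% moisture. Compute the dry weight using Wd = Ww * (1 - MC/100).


Wd = Ww * (1 - MC/100)
= 111.34 * (1 - 62.28/100)
= 41.9974 g

41.9974 g


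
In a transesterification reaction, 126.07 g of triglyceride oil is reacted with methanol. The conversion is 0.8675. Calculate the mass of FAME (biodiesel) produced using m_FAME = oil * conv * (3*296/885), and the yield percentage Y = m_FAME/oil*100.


m_FAME = oil * conv * (3 * 296 / 885) = oil * conv * (888/885)
= 126.07 * 0.8675 * 888 / 885
= 109.7365 g
Y = m_FAME / oil * 100 = conv * (888/885) * 100
= 0.8675 * 888 / 885 * 100
= 87.04%

109.7365 g FAME; Y = 87.04%


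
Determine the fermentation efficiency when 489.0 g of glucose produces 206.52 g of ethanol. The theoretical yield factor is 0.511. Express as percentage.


Fermentation efficiency = (actual / (0.511 * glucose)) * 100
= (206.52 / (0.511 * 489.0)) * 100
= 82.6480%

82.6480%


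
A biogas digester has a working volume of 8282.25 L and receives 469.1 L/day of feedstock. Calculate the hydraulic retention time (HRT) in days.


HRT = V / Q
= 8282.25 / 469.1
= 17.6556 days

17.6556 days


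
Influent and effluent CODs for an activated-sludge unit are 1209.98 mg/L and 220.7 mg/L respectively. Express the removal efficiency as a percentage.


eta = (COD_in - COD_out) / COD_in * 100
= (1209.98 - 220.7) / 1209.98 * 100
= 81.7600%

81.7600%


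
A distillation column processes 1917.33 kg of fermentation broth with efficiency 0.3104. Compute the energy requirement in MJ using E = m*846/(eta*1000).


E = m * 846 / (eta * 1000)
= 1917.33 * 846 / (0.3104 * 1000)
= 5225.7126 MJ

5225.7126 MJ


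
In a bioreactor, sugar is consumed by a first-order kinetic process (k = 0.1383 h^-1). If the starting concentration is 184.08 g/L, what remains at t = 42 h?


S = S0 * exp(-k * t)
S = 184.08 * exp(-0.1383 * 42)
S = 0.5525 g/L

0.5525 g/L


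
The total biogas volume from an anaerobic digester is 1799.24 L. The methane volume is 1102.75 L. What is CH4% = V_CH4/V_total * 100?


CH4% = V_CH4 / V_total * 100
= 1102.75 / 1799.24 * 100
= 61.2898%

61.2898%


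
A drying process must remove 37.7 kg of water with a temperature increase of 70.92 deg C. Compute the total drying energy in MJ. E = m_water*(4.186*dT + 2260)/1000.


E = m_water * (4.186 * dT + 2260) / 1000
= 37.7 * (4.186 * 70.92 + 2260) / 1000
= 96.3940 MJ

96.3940 MJ


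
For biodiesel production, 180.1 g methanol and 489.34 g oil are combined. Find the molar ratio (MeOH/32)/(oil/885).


Molar ratio = n_MeOH / n_oil = (MeOH/32) / (oil/885) = (MeOH * 885) / (32 * oil)
= (180.1 * 885) / (32 * 489.34)
= 10.1788

10.1788


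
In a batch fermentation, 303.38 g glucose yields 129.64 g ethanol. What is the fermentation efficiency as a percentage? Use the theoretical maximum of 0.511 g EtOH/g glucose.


Fermentation efficiency = (actual / (0.511 * glucose)) * 100
= (129.64 / (0.511 * 303.38)) * 100
= 83.6240%

83.6240%


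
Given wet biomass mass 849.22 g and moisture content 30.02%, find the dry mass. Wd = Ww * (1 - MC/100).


Wd = Ww * (1 - MC/100)
= 849.22 * (1 - 30.02/100)
= 594.2842 g

594.2842 g


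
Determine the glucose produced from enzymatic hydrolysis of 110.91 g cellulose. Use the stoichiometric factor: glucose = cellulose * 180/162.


glucose = cellulose * 180/162
= 110.91 * 180/162
= 123.2333 g

123.2333 g


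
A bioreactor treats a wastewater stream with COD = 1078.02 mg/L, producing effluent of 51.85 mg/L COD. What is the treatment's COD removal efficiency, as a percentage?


eta = (COD_in - COD_out) / COD_in * 100
= (1078.02 - 51.85) / 1078.02 * 100
= 95.1903%

95.1903%


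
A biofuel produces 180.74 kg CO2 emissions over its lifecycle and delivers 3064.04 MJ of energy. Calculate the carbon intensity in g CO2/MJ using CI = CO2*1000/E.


CI = CO2 * 1000 / E
= 180.74 * 1000 / 3064.04
= 58.9875 g CO2/MJ

58.9875 g CO2/MJ


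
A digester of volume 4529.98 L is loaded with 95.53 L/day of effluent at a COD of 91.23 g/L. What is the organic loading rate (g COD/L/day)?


OLR = Q * S / V
= 95.53 * 91.23 / 4529.98
= 1.9239 g/L/day

1.9239 g/L/day


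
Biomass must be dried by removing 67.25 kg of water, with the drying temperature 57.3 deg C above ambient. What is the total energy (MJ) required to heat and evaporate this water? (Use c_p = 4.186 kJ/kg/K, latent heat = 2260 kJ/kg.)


E = m_water * (4.186 * dT + 2260) / 1000
= 67.25 * (4.186 * 57.3 + 2260) / 1000
= 168.1154 MJ

168.1154 MJ


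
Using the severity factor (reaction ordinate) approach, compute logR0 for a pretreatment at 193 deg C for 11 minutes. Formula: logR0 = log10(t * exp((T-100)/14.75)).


logR0 = log10(t * exp((T - 100) / 14.75))
= log10(11 * exp((193 - 100) / 14.75))
= 3.7797

3.7797


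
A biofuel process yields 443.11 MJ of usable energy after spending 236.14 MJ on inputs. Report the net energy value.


NEV = E_out - E_in
= 443.11 - 236.14
= 206.9700 MJ

206.9700 MJ


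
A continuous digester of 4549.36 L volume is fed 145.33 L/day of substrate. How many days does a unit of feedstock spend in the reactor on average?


HRT = V / Q
= 4549.36 / 145.33
= 31.3037 days

31.3037 days


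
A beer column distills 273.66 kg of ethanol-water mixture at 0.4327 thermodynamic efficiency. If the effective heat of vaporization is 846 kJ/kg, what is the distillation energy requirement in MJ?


E = m * 846 / (eta * 1000)
= 273.66 * 846 / (0.4327 * 1000)
= 535.0505 MJ

535.0505 MJ


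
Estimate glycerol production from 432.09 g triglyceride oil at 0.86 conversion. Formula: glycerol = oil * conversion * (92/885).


glycerol = oil * conv * (92/885)
= 432.09 * 0.86 * 92 / 885
= 38.6293 g

38.6293 g


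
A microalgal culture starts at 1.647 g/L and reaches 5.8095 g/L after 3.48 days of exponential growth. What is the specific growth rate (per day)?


mu = ln(X2/X1) / dt
= ln(5.8095/1.647) / 3.48
= 0.3622 per day

0.3622 per day


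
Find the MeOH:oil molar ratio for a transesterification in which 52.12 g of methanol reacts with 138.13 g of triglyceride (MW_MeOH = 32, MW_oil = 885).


Molar ratio = n_MeOH / n_oil = (MeOH/32) / (oil/885) = (MeOH * 885) / (32 * oil)
= (52.12 * 885) / (32 * 138.13)
= 10.4354

10.4354


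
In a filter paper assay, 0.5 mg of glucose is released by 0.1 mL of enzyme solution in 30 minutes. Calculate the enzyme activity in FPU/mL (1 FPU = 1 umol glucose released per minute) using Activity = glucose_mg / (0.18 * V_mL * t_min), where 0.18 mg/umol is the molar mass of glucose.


Activity = glucose_mg / (0.18 mg/umol * V_mL * t_min)
= 0.5 / (0.18 * 0.1 * 30)
= 0.9259 FPU/mL

0.9259 FPU/mL


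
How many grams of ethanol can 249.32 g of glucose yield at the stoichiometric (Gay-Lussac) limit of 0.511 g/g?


Theoretical ethanol yield: m_EtOH = 0.511 * m_glucose
m_EtOH = 0.511 * 249.32 = 127.4025 g

127.4025 g


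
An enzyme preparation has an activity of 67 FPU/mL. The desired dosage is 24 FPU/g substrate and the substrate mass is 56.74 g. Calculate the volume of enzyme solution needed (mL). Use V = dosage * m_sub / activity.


V = dosage * m_sub / activity
V = 24 * 56.74 / 67
V = 20.3248 mL

20.3248 mL


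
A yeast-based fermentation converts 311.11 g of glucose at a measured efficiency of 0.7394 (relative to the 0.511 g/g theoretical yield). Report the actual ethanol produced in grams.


Actual ethanol: m = 0.511 * 311.11 * 0.7394
m = 117.5477 g

117.5477 g


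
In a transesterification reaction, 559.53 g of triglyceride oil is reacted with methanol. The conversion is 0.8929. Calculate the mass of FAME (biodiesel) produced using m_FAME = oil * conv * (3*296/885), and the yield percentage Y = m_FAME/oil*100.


m_FAME = oil * conv * (3 * 296 / 885) = oil * conv * (888/885)
= 559.53 * 0.8929 * 888 / 885
= 501.2979 g
Y = m_FAME / oil * 100 = conv * (888/885) * 100
= 0.8929 * 888 / 885 * 100
= 89.59%

501.2979 g FAME; Y = 89.59%


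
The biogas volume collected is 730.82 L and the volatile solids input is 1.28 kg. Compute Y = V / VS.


Y = V / VS
= 730.82 / 1.28
= 570.9531 L/kg VS

570.9531 L/kg VS


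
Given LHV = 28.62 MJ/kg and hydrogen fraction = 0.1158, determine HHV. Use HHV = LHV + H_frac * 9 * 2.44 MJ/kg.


HHV = LHV + H_frac * 9 * 2.44
= 28.62 + 0.1158 * 9 * 2.44
= 31.1630 MJ/kg

31.1630 MJ/kg


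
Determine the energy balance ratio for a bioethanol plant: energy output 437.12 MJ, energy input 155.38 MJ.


EROI = E_out / E_in
= 437.12 / 155.38
= 2.8132

2.8132


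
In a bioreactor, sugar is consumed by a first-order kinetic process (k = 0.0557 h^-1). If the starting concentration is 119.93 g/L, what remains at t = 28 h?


S = S0 * exp(-k * t)
S = 119.93 * exp(-0.0557 * 28)
S = 25.2117 g/L

25.2117 g/L


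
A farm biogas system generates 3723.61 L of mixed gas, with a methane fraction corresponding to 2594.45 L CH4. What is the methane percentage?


CH4% = V_CH4 / V_total * 100
= 2594.45 / 3723.61 * 100
= 69.6757%

69.6757%


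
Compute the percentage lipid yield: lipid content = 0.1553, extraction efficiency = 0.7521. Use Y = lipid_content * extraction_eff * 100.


Y = lipid_content * extraction_eff * 100
= 0.1553 * 0.7521 * 100
= 11.6801%

11.6801%


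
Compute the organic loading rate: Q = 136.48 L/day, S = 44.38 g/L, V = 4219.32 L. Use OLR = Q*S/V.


OLR = Q * S / V
= 136.48 * 44.38 / 4219.32
= 1.4355 g/L/day

1.4355 g/L/day


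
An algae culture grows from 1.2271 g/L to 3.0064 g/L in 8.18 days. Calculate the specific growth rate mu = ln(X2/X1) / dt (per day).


mu = ln(X2/X1) / dt
= ln(3.0064/1.2271) / 8.18
= 0.1095 per day

0.1095 per day


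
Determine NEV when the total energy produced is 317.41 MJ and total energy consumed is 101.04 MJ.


NEV = E_out - E_in
= 317.41 - 101.04
= 216.3700 MJ

216.3700 MJ


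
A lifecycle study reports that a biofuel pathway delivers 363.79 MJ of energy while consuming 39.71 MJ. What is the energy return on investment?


EROI = E_out / E_in
= 363.79 / 39.71
= 9.1612

9.1612


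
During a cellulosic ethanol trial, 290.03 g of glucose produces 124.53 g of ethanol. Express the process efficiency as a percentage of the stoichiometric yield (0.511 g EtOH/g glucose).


Fermentation efficiency = (actual / (0.511 * glucose)) * 100
= (124.53 / (0.511 * 290.03)) * 100
= 84.0253%

84.0253%


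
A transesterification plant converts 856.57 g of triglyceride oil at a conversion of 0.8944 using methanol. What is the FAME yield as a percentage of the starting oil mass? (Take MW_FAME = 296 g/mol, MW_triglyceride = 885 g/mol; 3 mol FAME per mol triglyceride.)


m_FAME = oil * conv * (3 * 296 / 885) = oil * conv * (888/885)
= 856.57 * 0.8944 * 888 / 885
= 768.7132 g
Y = m_FAME / oil * 100 = conv * (888/885) * 100
= 0.8944 * 888 / 885 * 100
= 89.74%

89.74%


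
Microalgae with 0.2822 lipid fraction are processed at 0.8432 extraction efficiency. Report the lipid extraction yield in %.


Y = lipid_content * extraction_eff * 100
= 0.2822 * 0.8432 * 100
= 23.7951%

23.7951%


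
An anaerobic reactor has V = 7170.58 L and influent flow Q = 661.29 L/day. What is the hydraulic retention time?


HRT = V / Q
= 7170.58 / 661.29
= 10.8433 days

10.8433 days


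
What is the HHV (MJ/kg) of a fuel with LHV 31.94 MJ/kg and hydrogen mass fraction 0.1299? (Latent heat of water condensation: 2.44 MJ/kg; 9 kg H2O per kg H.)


HHV = LHV + H_frac * 9 * 2.44
= 31.94 + 0.1299 * 9 * 2.44
= 34.7926 MJ/kg

34.7926 MJ/kg


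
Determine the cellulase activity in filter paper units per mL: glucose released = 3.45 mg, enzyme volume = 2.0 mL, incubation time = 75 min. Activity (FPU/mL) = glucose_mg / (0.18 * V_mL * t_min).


Activity = glucose_mg / (0.18 mg/umol * V_mL * t_min)
= 3.45 / (0.18 * 2.0 * 75)
= 0.1278 FPU/mL

0.1278 FPU/mL


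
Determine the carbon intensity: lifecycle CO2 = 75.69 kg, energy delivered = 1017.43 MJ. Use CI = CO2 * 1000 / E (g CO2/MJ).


CI = CO2 * 1000 / E
= 75.69 * 1000 / 1017.43
= 74.3933 g CO2/MJ

74.3933 g CO2/MJ


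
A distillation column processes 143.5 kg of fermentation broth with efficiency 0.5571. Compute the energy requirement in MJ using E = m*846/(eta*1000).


E = m * 846 / (eta * 1000)
= 143.5 * 846 / (0.5571 * 1000)
= 217.9160 MJ

217.9160 MJ


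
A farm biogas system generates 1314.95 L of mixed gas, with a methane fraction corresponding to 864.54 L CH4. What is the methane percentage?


CH4% = V_CH4 / V_total * 100
= 864.54 / 1314.95 * 100
= 65.7470%

65.7470%


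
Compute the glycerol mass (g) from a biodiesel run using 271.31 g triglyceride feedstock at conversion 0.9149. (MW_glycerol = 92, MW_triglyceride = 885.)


glycerol = oil * conv * (92/885)
= 271.31 * 0.9149 * 92 / 885
= 25.8038 g

25.8038 g


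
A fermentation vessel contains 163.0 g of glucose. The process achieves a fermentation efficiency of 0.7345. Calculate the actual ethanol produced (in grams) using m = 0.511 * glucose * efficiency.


Actual ethanol: m = 0.511 * 163.0 * 0.7345
m = 61.1787 g

61.1787 g


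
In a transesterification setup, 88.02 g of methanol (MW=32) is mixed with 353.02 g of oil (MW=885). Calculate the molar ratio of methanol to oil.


Molar ratio = n_MeOH / n_oil = (MeOH/32) / (oil/885) = (MeOH * 885) / (32 * oil)
= (88.02 * 885) / (32 * 353.02)
= 6.8957

6.8957


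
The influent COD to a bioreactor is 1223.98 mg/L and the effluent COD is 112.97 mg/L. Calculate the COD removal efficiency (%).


eta = (COD_in - COD_out) / COD_in * 100
= (1223.98 - 112.97) / 1223.98 * 100
= 90.7703%

90.7703%


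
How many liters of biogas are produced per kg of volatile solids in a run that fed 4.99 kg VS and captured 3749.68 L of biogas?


Y = V / VS
= 3749.68 / 4.99
= 751.4389 L/kg VS

751.4389 L/kg VS


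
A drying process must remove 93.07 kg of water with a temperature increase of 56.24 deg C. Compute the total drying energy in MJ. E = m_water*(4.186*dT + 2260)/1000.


E = m_water * (4.186 * dT + 2260) / 1000
= 93.07 * (4.186 * 56.24 + 2260) / 1000
= 232.2488 MJ

232.2488 MJ


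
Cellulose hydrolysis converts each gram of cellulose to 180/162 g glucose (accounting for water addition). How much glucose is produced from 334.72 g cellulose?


glucose = cellulose * 180/162
= 334.72 * 180/162
= 371.9111 g

371.9111 g


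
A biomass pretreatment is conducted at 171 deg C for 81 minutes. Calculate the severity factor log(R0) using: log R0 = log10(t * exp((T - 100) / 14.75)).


logR0 = log10(t * exp((T - 100) / 14.75))
= log10(81 * exp((171 - 100) / 14.75))
= 3.9990

3.9990


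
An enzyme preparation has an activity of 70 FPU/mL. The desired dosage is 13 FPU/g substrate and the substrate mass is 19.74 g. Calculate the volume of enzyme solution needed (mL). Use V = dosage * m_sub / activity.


V = dosage * m_sub / activity
V = 13 * 19.74 / 70
V = 3.6660 mL

3.6660 mL


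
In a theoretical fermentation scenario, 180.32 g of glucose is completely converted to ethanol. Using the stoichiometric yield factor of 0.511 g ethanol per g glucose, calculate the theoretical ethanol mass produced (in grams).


Theoretical ethanol yield: m_EtOH = 0.511 * m_glucose
m_EtOH = 0.511 * 180.32 = 92.1435 g

92.1435 g


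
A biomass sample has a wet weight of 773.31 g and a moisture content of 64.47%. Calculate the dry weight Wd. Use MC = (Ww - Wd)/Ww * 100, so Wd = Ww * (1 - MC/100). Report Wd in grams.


Wd = Ww * (1 - MC/100)
= 773.31 * (1 - 64.47/100)
= 274.7570 g

274.7570 g


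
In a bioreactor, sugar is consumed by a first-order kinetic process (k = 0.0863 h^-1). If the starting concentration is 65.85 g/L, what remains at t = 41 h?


S = S0 * exp(-k * t)
S = 65.85 * exp(-0.0863 * 41)
S = 1.9138 g/L

1.9138 g/L


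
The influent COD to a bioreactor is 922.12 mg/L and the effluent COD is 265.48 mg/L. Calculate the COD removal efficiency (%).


eta = (COD_in - COD_out) / COD_in * 100
= (922.12 - 265.48) / 922.12 * 100
= 71.2098%

71.2098%


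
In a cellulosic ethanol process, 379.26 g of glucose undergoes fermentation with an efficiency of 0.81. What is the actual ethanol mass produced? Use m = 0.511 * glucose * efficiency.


Actual ethanol: m = 0.511 * 379.26 * 0.81
m = 156.9795 g

156.9795 g


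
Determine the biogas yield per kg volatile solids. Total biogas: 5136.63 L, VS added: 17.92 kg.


Y = V / VS
= 5136.63 / 17.92
= 286.6423 L/kg VS

286.6423 L/kg VS


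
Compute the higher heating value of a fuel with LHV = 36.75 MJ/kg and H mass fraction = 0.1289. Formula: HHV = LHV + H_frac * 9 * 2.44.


HHV = LHV + H_frac * 9 * 2.44
= 36.75 + 0.1289 * 9 * 2.44
= 39.5806 MJ/kg

39.5806 MJ/kg


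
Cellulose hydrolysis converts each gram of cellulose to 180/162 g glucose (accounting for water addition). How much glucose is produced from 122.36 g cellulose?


glucose = cellulose * 180/162
= 122.36 * 180/162
= 135.9556 g

135.9556 g


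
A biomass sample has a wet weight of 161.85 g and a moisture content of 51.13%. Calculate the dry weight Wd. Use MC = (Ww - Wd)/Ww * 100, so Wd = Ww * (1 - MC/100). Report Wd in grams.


Wd = Ww * (1 - MC/100)
= 161.85 * (1 - 51.13/100)
= 79.0961 g

79.0961 g


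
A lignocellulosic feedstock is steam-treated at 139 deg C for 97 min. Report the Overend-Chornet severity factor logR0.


logR0 = log10(t * exp((T - 100) / 14.75))
= log10(97 * exp((139 - 100) / 14.75))
= 3.1351

3.1351


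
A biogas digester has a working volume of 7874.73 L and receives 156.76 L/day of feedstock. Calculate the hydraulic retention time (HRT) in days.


HRT = V / Q
= 7874.73 / 156.76
= 50.2343 days

50.2343 days


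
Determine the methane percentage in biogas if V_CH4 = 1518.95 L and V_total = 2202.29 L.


CH4% = V_CH4 / V_total * 100
= 1518.95 / 2202.29 * 100
= 68.9714%

68.9714%


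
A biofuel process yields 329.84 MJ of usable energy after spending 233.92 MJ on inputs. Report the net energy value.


NEV = E_out - E_in
= 329.84 - 233.92
= 95.9200 MJ

95.9200 MJ


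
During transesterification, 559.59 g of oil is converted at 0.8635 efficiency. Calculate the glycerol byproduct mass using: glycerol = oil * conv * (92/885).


glycerol = oil * conv * (92/885)
= 559.59 * 0.8635 * 92 / 885
= 50.2316 g

50.2316 g


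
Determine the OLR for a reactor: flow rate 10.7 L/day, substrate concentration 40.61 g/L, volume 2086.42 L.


OLR = Q * S / V
= 10.7 * 40.61 / 2086.42
= 0.2083 g/L/day

0.2083 g/L/day


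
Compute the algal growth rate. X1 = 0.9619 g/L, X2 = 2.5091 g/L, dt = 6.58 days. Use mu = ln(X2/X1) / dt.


mu = ln(X2/X1) / dt
= ln(2.5091/0.9619) / 6.58
= 0.1457 per day

0.1457 per day


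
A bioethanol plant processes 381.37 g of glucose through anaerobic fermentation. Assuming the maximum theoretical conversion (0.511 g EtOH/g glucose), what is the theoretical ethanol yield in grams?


Theoretical ethanol yield: m_EtOH = 0.511 * m_glucose
m_EtOH = 0.511 * 381.37 = 194.8801 g

194.8801 g


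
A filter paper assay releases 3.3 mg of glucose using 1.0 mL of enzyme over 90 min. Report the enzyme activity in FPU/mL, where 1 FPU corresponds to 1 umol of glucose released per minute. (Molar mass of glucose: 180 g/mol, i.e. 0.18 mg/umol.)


Activity = glucose_mg / (0.18 mg/umol * V_mL * t_min)
= 3.3 / (0.18 * 1.0 * 90)
= 0.2037 FPU/mL

0.2037 FPU/mL


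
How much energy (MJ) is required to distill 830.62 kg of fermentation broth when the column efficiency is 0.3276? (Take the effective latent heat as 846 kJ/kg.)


E = m * 846 / (eta * 1000)
= 830.62 * 846 / (0.3276 * 1000)
= 2145.0077 MJ

2145.0077 MJ


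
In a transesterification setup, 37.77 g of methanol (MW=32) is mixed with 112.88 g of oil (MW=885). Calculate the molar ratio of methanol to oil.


Molar ratio = n_MeOH / n_oil = (MeOH/32) / (oil/885) = (MeOH * 885) / (32 * oil)
= (37.77 * 885) / (32 * 112.88)
= 9.2539

9.2539


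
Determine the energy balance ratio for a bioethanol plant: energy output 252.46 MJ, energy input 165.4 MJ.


EROI = E_out / E_in
= 252.46 / 165.4
= 1.5264

1.5264


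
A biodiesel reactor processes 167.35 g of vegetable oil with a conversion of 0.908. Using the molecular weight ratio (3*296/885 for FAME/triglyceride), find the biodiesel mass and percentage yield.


m_FAME = oil * conv * (3 * 296 / 885) = oil * conv * (888/885)
= 167.35 * 0.908 * 888 / 885
= 152.4689 g
Y = m_FAME / oil * 100 = conv * (888/885) * 100
= 0.908 * 888 / 885 * 100
= 91.11%

152.4689 g FAME; Y = 91.11%


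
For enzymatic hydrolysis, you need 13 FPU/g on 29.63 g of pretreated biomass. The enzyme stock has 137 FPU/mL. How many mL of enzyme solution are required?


V = dosage * m_sub / activity
V = 13 * 29.63 / 137
V = 2.8116 mL

2.8116 mL


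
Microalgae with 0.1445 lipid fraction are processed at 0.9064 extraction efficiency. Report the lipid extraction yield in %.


Y = lipid_content * extraction_eff * 100
= 0.1445 * 0.9064 * 100
= 13.0975%

13.0975%


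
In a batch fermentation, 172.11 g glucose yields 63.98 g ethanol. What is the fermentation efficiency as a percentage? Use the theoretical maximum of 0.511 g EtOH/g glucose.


Fermentation efficiency = (actual / (0.511 * glucose)) * 100
= (63.98 / (0.511 * 172.11)) * 100
= 72.7474%

72.7474%


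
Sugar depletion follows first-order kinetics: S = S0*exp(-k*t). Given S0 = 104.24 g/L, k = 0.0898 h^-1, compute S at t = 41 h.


S = S0 * exp(-k * t)
S = 104.24 * exp(-0.0898 * 41)
S = 2.6245 g/L

2.6245 g/L


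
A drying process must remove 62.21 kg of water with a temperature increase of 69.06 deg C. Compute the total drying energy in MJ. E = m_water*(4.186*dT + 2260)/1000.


E = m_water * (4.186 * dT + 2260) / 1000
= 62.21 * (4.186 * 69.06 + 2260) / 1000
= 158.5786 MJ

158.5786 MJ


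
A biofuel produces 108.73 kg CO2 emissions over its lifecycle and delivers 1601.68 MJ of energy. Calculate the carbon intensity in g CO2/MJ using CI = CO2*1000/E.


CI = CO2 * 1000 / E
= 108.73 * 1000 / 1601.68
= 67.8850 g CO2/MJ

67.8850 g CO2/MJ


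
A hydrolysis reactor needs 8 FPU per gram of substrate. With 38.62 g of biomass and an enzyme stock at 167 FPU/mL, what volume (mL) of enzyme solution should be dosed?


V = dosage * m_sub / activity
V = 8 * 38.62 / 167
V = 1.8501 mL

1.8501 mL


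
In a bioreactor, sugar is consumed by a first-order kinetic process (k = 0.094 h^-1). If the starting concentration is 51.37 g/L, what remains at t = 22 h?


S = S0 * exp(-k * t)
S = 51.37 * exp(-0.094 * 22)
S = 6.4951 g/L

6.4951 g/L


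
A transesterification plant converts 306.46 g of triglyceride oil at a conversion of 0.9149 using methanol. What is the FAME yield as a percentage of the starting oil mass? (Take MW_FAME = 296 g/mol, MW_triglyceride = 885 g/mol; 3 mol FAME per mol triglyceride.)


m_FAME = oil * conv * (3 * 296 / 885) = oil * conv * (888/885)
= 306.46 * 0.9149 * 888 / 885
= 281.3307 g
Y = m_FAME / oil * 100 = conv * (888/885) * 100
= 0.9149 * 888 / 885 * 100
= 91.80%

91.80%


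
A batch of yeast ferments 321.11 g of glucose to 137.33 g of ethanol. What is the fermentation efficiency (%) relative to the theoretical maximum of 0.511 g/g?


Fermentation efficiency = (actual / (0.511 * glucose)) * 100
= (137.33 / (0.511 * 321.11)) * 100
= 83.6933%

83.6933%


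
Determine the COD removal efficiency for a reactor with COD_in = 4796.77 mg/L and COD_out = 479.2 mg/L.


eta = (COD_in - COD_out) / COD_in * 100
= (4796.77 - 479.2) / 4796.77 * 100
= 90.0099%

90.0099%


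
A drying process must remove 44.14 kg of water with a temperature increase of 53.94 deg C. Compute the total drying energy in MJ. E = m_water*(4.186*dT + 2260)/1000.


E = m_water * (4.186 * dT + 2260) / 1000
= 44.14 * (4.186 * 53.94 + 2260) / 1000
= 109.7229 MJ

109.7229 MJ


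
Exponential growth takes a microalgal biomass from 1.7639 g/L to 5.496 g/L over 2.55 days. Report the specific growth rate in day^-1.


mu = ln(X2/X1) / dt
= ln(5.496/1.7639) / 2.55
= 0.4457 per day

0.4457 per day


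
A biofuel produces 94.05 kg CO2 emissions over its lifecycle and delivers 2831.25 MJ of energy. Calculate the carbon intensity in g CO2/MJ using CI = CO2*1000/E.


CI = CO2 * 1000 / E
= 94.05 * 1000 / 2831.25
= 33.2185 g CO2/MJ

33.2185 g CO2/MJ


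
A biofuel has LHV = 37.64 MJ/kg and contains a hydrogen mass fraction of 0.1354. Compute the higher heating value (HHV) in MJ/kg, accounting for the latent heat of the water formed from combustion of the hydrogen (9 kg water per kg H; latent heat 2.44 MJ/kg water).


HHV = LHV + H_frac * 9 * 2.44
= 37.64 + 0.1354 * 9 * 2.44
= 40.6134 MJ/kg

40.6134 MJ/kg


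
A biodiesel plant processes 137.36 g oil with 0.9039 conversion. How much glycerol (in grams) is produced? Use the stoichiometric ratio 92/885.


glycerol = oil * conv * (92/885)
= 137.36 * 0.9039 * 92 / 885
= 12.9070 g

12.9070 g


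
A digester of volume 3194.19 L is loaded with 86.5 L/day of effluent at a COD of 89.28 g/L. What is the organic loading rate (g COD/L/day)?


OLR = Q * S / V
= 86.5 * 89.28 / 3194.19
= 2.4177 g/L/day

2.4177 g/L/day


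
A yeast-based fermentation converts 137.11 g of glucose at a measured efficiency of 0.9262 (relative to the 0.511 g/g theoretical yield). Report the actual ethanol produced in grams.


Actual ethanol: m = 0.511 * 137.11 * 0.9262
m = 64.8925 g

64.8925 g


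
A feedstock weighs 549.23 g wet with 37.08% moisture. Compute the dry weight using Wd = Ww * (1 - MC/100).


Wd = Ww * (1 - MC/100)
= 549.23 * (1 - 37.08/100)
= 345.5755 g

345.5755 g


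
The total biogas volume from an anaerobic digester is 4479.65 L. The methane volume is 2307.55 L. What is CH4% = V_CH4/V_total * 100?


CH4% = V_CH4 / V_total * 100
= 2307.55 / 4479.65 * 100
= 51.5118%

51.5118%


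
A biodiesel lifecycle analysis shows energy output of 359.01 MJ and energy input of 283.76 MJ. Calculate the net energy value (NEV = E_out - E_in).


NEV = E_out - E_in
= 359.01 - 283.76
= 75.2500 MJ

75.2500 MJ


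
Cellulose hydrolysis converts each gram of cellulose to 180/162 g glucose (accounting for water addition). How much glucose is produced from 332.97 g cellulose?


glucose = cellulose * 180/162
= 332.97 * 180/162
= 369.9667 g

369.9667 g


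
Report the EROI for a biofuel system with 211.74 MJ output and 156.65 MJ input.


EROI = E_out / E_in
= 211.74 / 156.65
= 1.3517

1.3517


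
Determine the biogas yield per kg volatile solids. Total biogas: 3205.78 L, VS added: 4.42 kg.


Y = V / VS
= 3205.78 / 4.42
= 725.2896 L/kg VS

725.2896 L/kg VS


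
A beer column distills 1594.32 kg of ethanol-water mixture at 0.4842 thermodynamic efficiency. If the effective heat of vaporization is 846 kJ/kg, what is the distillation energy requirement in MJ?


E = m * 846 / (eta * 1000)
= 1594.32 * 846 / (0.4842 * 1000)
= 2785.6149 MJ

2785.6149 MJ


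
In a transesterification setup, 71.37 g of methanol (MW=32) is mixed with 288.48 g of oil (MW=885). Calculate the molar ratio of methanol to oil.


Molar ratio = n_MeOH / n_oil = (MeOH/32) / (oil/885) = (MeOH * 885) / (32 * oil)
= (71.37 * 885) / (32 * 288.48)
= 6.8422

6.8422


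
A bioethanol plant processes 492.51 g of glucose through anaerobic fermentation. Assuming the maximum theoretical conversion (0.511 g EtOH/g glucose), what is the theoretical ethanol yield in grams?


Theoretical ethanol yield: m_EtOH = 0.511 * m_glucose
m_EtOH = 0.511 * 492.51 = 251.6726 g

251.6726 g


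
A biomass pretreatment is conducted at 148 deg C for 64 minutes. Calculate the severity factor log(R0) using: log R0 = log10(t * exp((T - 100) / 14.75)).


logR0 = log10(t * exp((T - 100) / 14.75))
= log10(64 * exp((148 - 100) / 14.75))
= 3.2195

3.2195


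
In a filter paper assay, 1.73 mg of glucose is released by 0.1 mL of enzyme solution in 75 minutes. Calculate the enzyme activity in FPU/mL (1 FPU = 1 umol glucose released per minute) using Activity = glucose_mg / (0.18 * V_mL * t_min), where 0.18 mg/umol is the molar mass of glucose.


Activity = glucose_mg / (0.18 mg/umol * V_mL * t_min)
= 1.73 / (0.18 * 0.1 * 75)
= 1.2815 FPU/mL

1.2815 FPU/mL


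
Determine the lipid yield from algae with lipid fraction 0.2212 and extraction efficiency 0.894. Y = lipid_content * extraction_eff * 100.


Y = lipid_content * extraction_eff * 100
= 0.2212 * 0.894 * 100
= 19.7753%

19.7753%


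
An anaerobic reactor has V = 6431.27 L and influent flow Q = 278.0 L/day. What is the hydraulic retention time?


HRT = V / Q
= 6431.27 / 278.0
= 23.1341 days

23.1341 days


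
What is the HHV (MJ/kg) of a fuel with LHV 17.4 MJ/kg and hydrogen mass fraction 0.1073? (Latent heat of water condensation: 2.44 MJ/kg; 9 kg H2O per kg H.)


HHV = LHV + H_frac * 9 * 2.44
= 17.4 + 0.1073 * 9 * 2.44
= 19.7563 MJ/kg

19.7563 MJ/kg


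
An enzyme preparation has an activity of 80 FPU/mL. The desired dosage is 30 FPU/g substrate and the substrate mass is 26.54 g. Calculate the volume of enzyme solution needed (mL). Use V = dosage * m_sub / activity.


V = dosage * m_sub / activity
V = 30 * 26.54 / 80
V = 9.9525 mL

9.9525 mL


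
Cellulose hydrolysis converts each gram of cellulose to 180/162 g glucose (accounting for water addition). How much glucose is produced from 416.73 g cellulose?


glucose = cellulose * 180/162
= 416.73 * 180/162
= 463.0333 g

463.0333 g


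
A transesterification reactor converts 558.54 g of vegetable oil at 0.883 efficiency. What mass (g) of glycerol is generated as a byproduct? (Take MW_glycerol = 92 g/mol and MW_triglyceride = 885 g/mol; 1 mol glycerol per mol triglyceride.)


glycerol = oil * conv * (92/885)
= 558.54 * 0.883 * 92 / 885
= 51.2696 g

51.2696 g


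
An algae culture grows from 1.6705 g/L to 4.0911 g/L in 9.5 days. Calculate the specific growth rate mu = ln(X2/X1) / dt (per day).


mu = ln(X2/X1) / dt
= ln(4.0911/1.6705) / 9.5
= 0.0943 per day

0.0943 per day


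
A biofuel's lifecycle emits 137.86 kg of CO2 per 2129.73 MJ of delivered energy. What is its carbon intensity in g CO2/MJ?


CI = CO2 * 1000 / E
= 137.86 * 1000 / 2129.73
= 64.7312 g CO2/MJ

64.7312 g CO2/MJ


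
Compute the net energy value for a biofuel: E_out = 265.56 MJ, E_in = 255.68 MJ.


NEV = E_out - E_in
= 265.56 - 255.68
= 9.8800 MJ

9.8800 MJ


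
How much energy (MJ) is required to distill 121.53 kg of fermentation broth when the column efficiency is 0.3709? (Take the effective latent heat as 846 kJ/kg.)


E = m * 846 / (eta * 1000)
= 121.53 * 846 / (0.3709 * 1000)
= 277.2024 MJ

277.2024 MJ


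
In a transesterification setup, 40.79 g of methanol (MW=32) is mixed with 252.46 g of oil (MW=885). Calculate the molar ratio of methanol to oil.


Molar ratio = n_MeOH / n_oil = (MeOH/32) / (oil/885) = (MeOH * 885) / (32 * oil)
= (40.79 * 885) / (32 * 252.46)
= 4.4684

4.4684


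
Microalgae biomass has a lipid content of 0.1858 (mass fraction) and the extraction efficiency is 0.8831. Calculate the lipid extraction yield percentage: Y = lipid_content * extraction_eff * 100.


Y = lipid_content * extraction_eff * 100
= 0.1858 * 0.8831 * 100
= 16.4080%

16.4080%


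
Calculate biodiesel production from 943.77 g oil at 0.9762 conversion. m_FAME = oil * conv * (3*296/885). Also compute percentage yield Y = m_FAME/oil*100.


m_FAME = oil * conv * (3 * 296 / 885) = oil * conv * (888/885)
= 943.77 * 0.9762 * 888 / 885
= 924.4314 g
Y = m_FAME / oil * 100 = conv * (888/885) * 100
= 0.9762 * 888 / 885 * 100
= 97.95%

924.4314 g FAME; Y = 97.95%
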